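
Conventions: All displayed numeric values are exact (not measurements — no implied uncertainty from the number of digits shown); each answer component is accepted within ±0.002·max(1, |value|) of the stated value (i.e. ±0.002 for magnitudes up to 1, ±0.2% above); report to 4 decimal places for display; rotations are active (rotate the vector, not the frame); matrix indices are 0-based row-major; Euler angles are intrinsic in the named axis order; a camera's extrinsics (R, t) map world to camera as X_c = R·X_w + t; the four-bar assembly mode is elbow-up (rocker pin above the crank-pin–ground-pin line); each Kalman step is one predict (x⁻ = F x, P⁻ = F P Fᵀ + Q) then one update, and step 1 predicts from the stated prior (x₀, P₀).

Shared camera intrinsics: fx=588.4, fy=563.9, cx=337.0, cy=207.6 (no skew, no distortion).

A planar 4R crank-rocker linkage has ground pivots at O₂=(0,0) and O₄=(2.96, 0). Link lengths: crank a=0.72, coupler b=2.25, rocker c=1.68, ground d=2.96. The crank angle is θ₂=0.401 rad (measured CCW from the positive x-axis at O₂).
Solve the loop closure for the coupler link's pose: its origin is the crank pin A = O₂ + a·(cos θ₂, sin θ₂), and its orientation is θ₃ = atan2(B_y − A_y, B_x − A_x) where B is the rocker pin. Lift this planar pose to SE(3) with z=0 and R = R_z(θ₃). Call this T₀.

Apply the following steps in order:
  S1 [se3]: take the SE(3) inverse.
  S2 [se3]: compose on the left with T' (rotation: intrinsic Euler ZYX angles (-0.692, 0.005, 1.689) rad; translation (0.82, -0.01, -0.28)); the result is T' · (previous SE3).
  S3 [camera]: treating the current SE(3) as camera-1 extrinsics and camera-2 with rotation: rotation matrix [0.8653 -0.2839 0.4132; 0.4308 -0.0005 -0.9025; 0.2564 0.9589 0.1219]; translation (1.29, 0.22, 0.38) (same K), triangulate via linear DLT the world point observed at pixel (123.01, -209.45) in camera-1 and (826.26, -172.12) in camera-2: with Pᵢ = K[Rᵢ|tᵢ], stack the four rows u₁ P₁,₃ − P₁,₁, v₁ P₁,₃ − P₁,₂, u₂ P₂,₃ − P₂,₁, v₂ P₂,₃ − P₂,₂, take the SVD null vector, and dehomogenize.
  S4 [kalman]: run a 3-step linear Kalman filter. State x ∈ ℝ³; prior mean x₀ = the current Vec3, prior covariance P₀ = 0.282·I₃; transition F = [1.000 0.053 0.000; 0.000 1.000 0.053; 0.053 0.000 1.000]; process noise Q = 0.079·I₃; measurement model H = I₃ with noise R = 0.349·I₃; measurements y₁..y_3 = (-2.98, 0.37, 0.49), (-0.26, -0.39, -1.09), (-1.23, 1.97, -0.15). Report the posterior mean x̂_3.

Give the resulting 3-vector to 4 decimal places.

source (fourbar_fk): coupler pose = R=[0.8071 -0.5905 0.0000; 0.5905 0.8071 0.0000; 0.0000 0.0000 1.0000], t=(0.6629, 0.2810, 0.0000)
after S1 (invert_se3): R=[0.8071 0.5905 0.0000; -0.5905 0.8071 0.0000; 0.0000 0.0000 1.0000], t=(-0.7009, 0.1646, 0.0000)
after S2 (compose_se3): R=[0.6636 0.3970 -0.6341; -0.4595 -0.4526 -0.7642; -0.5904 0.7985 -0.1179], t=(0.2686, 0.4218, -0.1131)
after S3 (triangulate): (-0.4274, 0.9309, 0.9978)
after S4 (kf_track): (-1.1283, 0.9062, -0.1403)

result = (-1.1283, 0.9062, -0.1403)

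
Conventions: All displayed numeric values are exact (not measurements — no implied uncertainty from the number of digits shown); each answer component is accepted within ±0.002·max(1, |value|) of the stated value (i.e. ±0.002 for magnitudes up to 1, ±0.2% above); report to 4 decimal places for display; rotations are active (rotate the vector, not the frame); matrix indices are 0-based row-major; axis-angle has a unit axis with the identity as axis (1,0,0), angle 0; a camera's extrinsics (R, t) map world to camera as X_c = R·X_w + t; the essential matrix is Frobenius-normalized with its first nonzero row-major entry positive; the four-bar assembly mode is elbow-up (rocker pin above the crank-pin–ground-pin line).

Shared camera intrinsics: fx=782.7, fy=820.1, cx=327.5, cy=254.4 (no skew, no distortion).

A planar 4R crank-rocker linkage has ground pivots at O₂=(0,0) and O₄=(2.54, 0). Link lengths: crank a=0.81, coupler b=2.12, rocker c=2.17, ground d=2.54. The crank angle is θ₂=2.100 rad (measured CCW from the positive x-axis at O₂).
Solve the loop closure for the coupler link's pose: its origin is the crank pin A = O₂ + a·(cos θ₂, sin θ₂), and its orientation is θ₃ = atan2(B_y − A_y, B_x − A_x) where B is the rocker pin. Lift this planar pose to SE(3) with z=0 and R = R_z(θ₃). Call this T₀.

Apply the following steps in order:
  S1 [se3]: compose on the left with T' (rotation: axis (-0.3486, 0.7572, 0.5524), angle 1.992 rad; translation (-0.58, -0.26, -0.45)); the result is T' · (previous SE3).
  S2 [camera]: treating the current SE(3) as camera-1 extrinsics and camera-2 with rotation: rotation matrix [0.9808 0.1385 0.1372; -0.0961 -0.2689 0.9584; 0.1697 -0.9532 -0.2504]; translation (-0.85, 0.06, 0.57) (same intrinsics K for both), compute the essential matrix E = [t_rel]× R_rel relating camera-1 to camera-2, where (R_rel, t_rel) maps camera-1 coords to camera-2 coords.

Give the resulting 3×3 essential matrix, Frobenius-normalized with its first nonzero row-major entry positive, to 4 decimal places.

source (fourbar_fk): coupler pose = R=[0.8444 -0.5356 0.0000; 0.5356 0.8444 0.0000; 0.0000 0.0000 1.0000], t=(-0.4089, 0.6992, 0.0000)
after S1 (compose_se3): R=[-0.6699 -0.6124 0.4197; 0.3253 0.2660 0.9074; -0.6674 0.7444 0.0210], t=(-1.0953, -0.0352, 0.1331)
after S2 (essential): [0.1345 0.4060 0.1878; 0.0625 0.0460 0.6450; 0.1441 0.5412 -0.2146]

matrix = [0.1345 0.4060 0.1878; 0.0625 0.0460 0.6450; 0.1441 0.5412 -0.2146]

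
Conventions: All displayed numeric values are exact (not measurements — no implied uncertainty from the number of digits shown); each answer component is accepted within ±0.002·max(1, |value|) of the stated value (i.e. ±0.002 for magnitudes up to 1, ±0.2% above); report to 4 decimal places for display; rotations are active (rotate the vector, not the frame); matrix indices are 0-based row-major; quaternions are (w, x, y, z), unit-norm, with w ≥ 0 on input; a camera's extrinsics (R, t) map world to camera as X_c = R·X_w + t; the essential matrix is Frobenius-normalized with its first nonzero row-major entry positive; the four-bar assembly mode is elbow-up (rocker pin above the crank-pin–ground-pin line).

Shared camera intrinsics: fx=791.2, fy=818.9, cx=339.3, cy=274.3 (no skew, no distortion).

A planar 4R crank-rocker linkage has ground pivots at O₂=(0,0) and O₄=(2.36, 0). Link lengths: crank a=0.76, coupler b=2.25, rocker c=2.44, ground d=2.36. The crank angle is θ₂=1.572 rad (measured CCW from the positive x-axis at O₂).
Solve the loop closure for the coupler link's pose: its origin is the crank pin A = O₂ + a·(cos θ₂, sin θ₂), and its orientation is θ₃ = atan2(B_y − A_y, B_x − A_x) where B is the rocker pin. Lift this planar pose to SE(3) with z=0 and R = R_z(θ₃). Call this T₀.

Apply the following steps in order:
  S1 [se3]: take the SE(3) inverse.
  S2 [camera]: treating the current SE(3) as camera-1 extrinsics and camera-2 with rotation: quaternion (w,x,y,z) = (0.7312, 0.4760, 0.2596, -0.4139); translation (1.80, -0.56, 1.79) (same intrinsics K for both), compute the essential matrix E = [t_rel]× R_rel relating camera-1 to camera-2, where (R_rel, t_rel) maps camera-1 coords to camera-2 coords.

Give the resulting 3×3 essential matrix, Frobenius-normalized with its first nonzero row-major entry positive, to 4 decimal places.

matrix = [0.0729 -0.2605 0.3868; 0.5659 -0.3495 -0.2236; 0.0234 0.2301 -0.4809]

source (fourbar_fk): coupler pose = R=[0.7189 -0.6951 0.0000; 0.6951 0.7189 0.0000; 0.0000 0.0000 1.0000], t=(-0.0009, 0.7600, 0.0000)
after S1 (invert_se3): R=[0.7189 0.6951 0.0000; -0.6951 0.7189 0.0000; 0.0000 0.0000 1.0000], t=(-0.5276, -0.5470, 0.0000)
after S2 (essential): [0.0729 -0.2605 0.3868; 0.5659 -0.3495 -0.2236; 0.0234 0.2301 -0.4809]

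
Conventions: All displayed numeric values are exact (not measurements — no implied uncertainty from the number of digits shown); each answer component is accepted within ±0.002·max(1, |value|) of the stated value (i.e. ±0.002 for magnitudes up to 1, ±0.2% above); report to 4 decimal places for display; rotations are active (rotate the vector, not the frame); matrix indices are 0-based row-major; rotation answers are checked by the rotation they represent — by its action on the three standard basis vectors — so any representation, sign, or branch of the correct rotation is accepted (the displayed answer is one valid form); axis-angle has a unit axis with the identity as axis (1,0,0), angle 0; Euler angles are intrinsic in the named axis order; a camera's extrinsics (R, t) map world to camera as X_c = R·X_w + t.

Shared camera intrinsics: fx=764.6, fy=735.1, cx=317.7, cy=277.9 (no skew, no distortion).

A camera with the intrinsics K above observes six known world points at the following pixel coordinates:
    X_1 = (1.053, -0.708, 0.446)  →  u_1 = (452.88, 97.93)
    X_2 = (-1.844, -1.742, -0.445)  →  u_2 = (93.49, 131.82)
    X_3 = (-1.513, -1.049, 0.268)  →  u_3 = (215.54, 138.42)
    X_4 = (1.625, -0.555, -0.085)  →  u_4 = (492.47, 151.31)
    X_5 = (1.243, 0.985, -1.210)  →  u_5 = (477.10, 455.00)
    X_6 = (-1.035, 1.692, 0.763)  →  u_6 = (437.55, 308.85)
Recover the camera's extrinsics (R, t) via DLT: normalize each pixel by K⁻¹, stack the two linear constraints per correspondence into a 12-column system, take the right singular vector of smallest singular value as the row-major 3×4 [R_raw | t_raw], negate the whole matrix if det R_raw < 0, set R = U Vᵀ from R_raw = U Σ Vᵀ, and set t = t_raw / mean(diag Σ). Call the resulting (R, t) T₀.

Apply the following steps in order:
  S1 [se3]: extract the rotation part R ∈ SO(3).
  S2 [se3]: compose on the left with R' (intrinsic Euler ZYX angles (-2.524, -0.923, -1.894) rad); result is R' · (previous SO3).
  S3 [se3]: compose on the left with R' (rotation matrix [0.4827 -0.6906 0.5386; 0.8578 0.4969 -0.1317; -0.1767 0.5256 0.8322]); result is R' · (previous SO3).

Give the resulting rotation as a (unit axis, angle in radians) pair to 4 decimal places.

source (pnp_recover): camera pose = R=[0.5823 0.5702 0.5795; -0.0156 0.7205 -0.6933; -0.8128 0.3946 0.4285], t=(0.4100, -0.3800, 5.9098)
after S1 (rot_of_se3): [0.5823 0.5702 0.5795; -0.0156 0.7205 -0.6933; -0.8128 0.3946 0.4285]
after S2 (compose_so3): [-0.5524 -0.7220 0.4166; 0.5469 -0.6911 -0.4725; 0.6291 -0.0332 0.7766]
after S3 (compose_so3): [-0.3055 0.1109 0.9457; -0.2850 -0.9583 0.0203; 0.9086 -0.2633 0.3244]

rotation (axis_angle) = ((-0.5807, 0.0761, -0.8105), 2.8949)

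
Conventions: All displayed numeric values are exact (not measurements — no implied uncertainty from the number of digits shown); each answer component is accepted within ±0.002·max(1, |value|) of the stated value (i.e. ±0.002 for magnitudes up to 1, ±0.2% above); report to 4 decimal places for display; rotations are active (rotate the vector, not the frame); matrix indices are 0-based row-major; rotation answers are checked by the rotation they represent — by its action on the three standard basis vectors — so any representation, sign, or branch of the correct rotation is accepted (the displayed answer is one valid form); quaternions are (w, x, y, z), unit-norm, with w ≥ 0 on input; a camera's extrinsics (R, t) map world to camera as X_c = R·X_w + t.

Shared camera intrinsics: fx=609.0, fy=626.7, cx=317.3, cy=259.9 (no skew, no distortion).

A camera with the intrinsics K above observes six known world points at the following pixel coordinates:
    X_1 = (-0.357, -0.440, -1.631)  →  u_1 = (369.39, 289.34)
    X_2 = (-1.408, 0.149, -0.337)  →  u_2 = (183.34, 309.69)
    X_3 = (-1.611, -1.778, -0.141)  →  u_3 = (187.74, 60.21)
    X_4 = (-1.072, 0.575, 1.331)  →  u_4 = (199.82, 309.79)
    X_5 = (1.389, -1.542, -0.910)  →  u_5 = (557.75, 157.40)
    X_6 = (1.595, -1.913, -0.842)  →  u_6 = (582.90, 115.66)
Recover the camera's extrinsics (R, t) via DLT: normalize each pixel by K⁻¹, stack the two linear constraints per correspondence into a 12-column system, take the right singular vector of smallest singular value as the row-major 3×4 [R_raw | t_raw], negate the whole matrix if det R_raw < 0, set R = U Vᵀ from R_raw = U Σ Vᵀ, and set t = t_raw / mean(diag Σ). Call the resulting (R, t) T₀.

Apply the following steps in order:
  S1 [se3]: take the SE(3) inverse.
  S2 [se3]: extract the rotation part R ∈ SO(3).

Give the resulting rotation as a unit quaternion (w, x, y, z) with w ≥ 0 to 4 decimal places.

source (pnp_recover): camera pose = R=[0.9491 -0.1638 -0.2691; 0.1148 0.9753 -0.1890; 0.2934 0.1485 0.9444], t=(0.1699, 0.3500, 5.7103)
after S1 (invert_se3): R=[0.9491 0.1148 0.2934; -0.1638 0.9753 0.1485; -0.2691 -0.1890 0.9444], t=(-1.8769, -1.1613, -5.2809)
after S2 (rot_of_se3): [0.9491 0.1148 0.2934; -0.1638 0.9753 0.1485; -0.2691 -0.1890 0.9444]

rotation (quat) = (0.9835, -0.0858, 0.1430, -0.0708)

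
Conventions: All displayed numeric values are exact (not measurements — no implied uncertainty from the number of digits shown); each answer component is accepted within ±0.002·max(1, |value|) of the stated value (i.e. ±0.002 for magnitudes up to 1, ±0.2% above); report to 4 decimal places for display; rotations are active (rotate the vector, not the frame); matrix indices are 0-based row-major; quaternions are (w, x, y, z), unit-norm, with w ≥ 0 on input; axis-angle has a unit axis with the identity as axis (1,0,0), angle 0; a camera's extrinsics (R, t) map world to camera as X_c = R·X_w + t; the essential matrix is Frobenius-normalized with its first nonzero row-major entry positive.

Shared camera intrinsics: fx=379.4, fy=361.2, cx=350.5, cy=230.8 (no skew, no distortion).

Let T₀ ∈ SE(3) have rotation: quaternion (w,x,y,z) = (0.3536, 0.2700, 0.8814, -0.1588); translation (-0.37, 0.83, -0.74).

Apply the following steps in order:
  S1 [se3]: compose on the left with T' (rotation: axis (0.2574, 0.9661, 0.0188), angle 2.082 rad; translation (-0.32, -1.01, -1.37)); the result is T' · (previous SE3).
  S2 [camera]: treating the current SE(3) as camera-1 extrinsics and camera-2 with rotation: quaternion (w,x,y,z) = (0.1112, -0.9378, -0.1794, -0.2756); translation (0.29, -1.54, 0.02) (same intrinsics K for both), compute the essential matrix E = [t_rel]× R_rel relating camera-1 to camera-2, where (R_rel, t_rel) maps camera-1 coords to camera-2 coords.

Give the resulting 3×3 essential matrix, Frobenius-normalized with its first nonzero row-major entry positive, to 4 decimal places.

matrix = [0.3322 -0.1754 0.5847; 0.2682 -0.1347 -0.0506; 0.4649 -0.2295 -0.3943]

after S1 (compose_se3): R=[-0.2380 -0.0209 -0.9711; 0.2339 0.9691 -0.0781; 0.9427 -0.2458 -0.2257], t=(-0.5106, -0.2593, -0.4905)
after S2 (essential): [0.3322 -0.1754 0.5847; 0.2682 -0.1347 -0.0506; 0.4649 -0.2295 -0.3943]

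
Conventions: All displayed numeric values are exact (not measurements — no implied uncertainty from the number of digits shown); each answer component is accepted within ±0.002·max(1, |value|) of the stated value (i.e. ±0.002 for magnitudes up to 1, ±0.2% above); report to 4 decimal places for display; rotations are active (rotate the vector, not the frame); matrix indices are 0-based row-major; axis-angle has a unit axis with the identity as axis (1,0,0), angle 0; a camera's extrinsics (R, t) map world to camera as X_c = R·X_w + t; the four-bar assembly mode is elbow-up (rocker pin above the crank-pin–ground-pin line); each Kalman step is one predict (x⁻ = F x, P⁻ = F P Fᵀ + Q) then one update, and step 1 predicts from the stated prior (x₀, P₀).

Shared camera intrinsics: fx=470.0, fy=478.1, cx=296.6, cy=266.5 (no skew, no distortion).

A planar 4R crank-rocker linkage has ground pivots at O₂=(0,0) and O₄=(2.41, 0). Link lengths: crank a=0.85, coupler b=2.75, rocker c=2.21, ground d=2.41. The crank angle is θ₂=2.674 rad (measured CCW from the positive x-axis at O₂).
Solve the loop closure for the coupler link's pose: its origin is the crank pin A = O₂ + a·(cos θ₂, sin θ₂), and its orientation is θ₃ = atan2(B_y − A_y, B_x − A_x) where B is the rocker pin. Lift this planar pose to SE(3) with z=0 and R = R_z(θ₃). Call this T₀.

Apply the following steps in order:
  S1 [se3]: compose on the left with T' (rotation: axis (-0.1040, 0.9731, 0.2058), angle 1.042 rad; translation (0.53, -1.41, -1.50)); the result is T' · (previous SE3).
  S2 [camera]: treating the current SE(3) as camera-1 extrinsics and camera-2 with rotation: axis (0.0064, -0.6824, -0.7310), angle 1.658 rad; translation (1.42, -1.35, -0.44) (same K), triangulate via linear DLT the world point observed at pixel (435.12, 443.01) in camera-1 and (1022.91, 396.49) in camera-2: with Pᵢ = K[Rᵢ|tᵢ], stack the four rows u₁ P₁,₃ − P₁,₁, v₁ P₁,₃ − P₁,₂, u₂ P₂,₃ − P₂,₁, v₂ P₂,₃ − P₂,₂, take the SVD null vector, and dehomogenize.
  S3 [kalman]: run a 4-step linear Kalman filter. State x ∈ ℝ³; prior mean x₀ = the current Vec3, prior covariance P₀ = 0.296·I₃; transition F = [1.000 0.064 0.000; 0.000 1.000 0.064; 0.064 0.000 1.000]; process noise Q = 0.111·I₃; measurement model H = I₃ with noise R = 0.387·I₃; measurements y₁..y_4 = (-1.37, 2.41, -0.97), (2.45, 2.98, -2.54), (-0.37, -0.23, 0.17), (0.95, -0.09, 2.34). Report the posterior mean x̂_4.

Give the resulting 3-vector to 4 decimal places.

result = (0.6600, 0.7635, 0.6603)

source (fourbar_fk): coupler pose = R=[0.8093 -0.5874 0.0000; 0.5874 0.8093 0.0000; 0.0000 0.0000 1.0000], t=(-0.7588, 0.3831, 0.0000)
after S1 (compose_se3): R=[0.2787 -0.4839 0.8296; 0.6752 0.7130 0.1890; -0.6830 0.5074 0.5254], t=(0.0559, -1.1337, -0.8508)
after S2 (triangulate): (-0.1688, 1.8703, 1.4214)
after S3 (kf_track): (0.6600, 0.7635, 0.6603)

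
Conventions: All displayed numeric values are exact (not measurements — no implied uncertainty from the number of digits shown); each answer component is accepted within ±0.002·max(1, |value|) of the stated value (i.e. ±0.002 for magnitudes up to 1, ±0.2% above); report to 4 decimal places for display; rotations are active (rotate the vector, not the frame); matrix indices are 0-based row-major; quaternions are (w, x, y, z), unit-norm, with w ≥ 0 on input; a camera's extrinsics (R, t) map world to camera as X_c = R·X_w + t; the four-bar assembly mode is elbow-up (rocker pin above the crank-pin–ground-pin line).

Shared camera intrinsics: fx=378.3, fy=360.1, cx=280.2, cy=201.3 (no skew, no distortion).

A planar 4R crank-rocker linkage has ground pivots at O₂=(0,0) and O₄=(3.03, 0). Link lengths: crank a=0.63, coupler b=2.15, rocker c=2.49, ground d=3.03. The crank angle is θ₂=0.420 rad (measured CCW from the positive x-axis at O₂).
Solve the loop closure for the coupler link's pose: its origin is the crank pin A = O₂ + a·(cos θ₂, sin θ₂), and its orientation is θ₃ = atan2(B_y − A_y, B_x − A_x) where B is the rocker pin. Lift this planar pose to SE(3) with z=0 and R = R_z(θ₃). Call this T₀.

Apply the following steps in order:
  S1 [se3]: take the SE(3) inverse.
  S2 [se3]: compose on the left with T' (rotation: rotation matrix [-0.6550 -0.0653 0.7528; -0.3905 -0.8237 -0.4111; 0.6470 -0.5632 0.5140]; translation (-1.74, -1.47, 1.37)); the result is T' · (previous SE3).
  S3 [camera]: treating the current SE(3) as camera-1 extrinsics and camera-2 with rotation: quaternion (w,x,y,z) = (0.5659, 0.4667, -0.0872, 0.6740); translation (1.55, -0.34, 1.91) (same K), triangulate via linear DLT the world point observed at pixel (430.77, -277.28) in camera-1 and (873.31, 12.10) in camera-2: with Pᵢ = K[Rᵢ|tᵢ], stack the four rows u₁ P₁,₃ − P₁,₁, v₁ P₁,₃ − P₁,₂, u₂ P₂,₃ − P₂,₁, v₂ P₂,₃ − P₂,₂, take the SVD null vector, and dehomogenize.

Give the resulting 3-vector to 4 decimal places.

result = (-0.2574, -1.1180, 1.4927)

source (fourbar_fk): coupler pose = R=[0.5172 -0.8558 0.0000; 0.8558 0.5172 0.0000; 0.0000 0.0000 1.0000], t=(0.5752, 0.2569, 0.0000)
after S1 (invert_se3): R=[0.5172 0.8558 0.0000; -0.8558 0.5172 -0.0000; 0.0000 0.0000 1.0000], t=(-0.5174, 0.3595, 0.0000)
after S2 (compose_se3): R=[-0.2829 -0.5943 0.7528; 0.5030 -0.7602 -0.4111; 0.8167 0.2624 0.5140], t=(-1.4246, -1.5641, 0.8328)
after S3 (triangulate): (-0.2574, -1.1180, 1.4927)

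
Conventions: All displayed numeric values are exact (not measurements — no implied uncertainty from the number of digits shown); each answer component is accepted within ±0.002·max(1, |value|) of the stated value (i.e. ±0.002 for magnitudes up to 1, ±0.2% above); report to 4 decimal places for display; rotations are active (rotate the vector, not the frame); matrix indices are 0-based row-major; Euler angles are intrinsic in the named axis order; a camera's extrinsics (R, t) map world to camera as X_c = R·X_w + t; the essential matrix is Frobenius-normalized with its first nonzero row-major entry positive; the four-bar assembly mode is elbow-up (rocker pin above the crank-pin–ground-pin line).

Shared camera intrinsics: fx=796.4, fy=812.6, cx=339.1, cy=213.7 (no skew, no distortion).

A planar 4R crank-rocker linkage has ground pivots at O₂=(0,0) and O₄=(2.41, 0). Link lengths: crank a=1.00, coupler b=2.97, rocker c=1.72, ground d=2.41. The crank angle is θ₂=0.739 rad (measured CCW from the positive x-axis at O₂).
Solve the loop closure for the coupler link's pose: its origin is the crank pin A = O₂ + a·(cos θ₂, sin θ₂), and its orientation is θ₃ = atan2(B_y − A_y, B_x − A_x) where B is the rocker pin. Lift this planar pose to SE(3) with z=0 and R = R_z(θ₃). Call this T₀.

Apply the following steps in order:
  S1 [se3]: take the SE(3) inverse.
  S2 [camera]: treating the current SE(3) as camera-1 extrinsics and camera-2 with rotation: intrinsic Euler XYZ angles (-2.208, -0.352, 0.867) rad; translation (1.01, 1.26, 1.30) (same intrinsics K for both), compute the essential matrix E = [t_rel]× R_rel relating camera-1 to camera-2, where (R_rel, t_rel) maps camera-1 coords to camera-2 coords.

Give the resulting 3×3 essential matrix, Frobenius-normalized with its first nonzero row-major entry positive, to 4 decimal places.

matrix = [0.1851 -0.0664 0.4123; -0.5628 0.0993 -0.2054; 0.3733 -0.0004 -0.5321]

source (fourbar_fk): coupler pose = R=[0.9857 -0.1687 0.0000; 0.1687 0.9857 0.0000; 0.0000 0.0000 1.0000], t=(0.7391, 0.6735, 0.0000)
after S1 (invert_se3): R=[0.9857 0.1687 0.0000; -0.1687 0.9857 0.0000; 0.0000 0.0000 1.0000], t=(-0.8422, -0.5392, 0.0000)
after S2 (essential): [0.1851 -0.0664 0.4123; -0.5628 0.0993 -0.2054; 0.3733 -0.0004 -0.5321]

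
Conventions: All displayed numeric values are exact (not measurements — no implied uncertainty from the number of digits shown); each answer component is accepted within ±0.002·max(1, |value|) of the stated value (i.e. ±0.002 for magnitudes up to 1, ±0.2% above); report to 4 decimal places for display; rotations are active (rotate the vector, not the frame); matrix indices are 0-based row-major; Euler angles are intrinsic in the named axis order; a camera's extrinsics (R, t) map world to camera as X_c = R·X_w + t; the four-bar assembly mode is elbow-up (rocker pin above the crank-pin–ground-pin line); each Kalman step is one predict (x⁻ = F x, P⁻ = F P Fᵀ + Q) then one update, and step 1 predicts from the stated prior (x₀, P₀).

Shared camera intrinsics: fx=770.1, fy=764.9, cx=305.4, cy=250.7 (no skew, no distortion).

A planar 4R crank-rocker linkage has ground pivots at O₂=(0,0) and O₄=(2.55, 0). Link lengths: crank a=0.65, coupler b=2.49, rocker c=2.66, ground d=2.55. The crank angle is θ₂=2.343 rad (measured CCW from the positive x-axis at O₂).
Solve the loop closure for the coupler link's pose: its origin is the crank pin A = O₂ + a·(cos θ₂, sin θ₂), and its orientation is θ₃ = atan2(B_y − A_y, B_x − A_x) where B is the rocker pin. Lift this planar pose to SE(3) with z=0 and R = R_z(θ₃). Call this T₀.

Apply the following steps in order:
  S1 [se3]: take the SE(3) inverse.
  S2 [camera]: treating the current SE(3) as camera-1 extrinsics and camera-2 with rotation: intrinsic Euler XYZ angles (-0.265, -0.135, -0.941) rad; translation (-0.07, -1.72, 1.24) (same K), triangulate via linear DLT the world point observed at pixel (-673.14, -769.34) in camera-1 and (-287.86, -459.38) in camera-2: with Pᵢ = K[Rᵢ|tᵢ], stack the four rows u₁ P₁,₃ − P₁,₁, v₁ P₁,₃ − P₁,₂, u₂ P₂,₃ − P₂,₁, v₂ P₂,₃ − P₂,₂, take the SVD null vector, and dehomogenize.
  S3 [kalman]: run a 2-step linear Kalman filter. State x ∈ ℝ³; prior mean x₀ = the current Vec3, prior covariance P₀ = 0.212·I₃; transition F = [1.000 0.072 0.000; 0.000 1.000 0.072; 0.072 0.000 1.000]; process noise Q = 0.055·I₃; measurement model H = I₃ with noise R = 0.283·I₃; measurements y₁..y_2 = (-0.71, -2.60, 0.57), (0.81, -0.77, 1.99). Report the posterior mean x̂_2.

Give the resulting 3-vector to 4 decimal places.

source (fourbar_fk): coupler pose = R=[0.6737 -0.7390 0.0000; 0.7390 0.6737 0.0000; 0.0000 0.0000 1.0000], t=(-0.4535, 0.4656, 0.0000)
after S1 (invert_se3): R=[0.6737 0.7390 0.0000; -0.7390 0.6737 -0.0000; 0.0000 0.0000 1.0000], t=(-0.0386, -0.6489, 0.0000)
after S2 (triangulate): (-0.2904, -1.8475, 1.2589)
after S3 (kf_track): (-0.0696, -1.5238, 1.3651)

result = (-0.0696, -1.5238, 1.3651)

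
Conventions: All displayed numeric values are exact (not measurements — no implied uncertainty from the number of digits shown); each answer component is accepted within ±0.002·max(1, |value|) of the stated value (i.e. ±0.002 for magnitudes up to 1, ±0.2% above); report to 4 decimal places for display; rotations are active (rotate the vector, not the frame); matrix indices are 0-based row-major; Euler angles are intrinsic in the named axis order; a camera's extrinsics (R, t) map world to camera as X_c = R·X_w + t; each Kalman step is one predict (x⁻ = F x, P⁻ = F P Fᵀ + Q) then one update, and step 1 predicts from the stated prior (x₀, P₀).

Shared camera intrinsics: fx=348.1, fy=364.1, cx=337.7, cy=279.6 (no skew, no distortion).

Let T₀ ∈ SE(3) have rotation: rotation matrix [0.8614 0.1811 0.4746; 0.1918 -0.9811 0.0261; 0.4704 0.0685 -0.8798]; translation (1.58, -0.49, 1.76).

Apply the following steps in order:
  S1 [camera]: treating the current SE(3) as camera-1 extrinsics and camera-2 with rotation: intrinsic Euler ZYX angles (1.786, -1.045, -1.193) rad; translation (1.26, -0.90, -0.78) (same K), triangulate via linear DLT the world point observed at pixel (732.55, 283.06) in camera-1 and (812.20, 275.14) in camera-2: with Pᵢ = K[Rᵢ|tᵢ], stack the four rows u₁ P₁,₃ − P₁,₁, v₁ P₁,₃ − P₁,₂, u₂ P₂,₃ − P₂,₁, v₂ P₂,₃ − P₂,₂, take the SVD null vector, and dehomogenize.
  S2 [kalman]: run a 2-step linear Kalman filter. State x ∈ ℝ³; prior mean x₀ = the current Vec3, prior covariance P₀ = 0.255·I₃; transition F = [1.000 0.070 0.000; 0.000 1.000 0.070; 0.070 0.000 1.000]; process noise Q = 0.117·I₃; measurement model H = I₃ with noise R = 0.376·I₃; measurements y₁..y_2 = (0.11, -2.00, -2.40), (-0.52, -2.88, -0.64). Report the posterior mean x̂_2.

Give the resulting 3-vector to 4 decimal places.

result = (0.2358, -1.9721, -0.9747)

after S1 (triangulate): (1.9041, -0.1574, -0.1301)
after S2 (kf_track): (0.2358, -1.9721, -0.9747)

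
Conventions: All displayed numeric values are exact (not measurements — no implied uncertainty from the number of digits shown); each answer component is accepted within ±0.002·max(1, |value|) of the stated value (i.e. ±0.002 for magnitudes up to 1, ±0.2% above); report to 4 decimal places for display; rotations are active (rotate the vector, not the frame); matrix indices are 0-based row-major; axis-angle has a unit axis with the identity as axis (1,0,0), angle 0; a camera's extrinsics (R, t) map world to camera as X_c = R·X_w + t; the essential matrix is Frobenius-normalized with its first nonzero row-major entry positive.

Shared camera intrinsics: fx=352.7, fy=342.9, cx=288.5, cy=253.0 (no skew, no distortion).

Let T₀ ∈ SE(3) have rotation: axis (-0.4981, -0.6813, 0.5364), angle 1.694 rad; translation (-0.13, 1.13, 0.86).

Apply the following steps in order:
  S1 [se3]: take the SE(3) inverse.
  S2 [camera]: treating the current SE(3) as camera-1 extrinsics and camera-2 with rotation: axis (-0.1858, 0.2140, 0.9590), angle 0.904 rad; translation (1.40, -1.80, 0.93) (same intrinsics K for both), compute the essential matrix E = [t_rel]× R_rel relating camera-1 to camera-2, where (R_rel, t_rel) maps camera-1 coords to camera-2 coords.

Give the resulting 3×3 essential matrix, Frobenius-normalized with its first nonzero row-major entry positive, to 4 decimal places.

after S1 (invert_se3): R=[0.1557 0.9134 0.3761; -0.1513 0.3983 -0.9047; -0.9762 0.0840 0.2002], t=(-1.3354, 0.3083, -0.3939)
after S2 (essential): [0.5523 -0.3310 -0.2265; 0.3844 0.1314 0.4688; 0.0482 0.1784 0.3393]

matrix = [0.5523 -0.3310 -0.2265; 0.3844 0.1314 0.4688; 0.0482 0.1784 0.3393]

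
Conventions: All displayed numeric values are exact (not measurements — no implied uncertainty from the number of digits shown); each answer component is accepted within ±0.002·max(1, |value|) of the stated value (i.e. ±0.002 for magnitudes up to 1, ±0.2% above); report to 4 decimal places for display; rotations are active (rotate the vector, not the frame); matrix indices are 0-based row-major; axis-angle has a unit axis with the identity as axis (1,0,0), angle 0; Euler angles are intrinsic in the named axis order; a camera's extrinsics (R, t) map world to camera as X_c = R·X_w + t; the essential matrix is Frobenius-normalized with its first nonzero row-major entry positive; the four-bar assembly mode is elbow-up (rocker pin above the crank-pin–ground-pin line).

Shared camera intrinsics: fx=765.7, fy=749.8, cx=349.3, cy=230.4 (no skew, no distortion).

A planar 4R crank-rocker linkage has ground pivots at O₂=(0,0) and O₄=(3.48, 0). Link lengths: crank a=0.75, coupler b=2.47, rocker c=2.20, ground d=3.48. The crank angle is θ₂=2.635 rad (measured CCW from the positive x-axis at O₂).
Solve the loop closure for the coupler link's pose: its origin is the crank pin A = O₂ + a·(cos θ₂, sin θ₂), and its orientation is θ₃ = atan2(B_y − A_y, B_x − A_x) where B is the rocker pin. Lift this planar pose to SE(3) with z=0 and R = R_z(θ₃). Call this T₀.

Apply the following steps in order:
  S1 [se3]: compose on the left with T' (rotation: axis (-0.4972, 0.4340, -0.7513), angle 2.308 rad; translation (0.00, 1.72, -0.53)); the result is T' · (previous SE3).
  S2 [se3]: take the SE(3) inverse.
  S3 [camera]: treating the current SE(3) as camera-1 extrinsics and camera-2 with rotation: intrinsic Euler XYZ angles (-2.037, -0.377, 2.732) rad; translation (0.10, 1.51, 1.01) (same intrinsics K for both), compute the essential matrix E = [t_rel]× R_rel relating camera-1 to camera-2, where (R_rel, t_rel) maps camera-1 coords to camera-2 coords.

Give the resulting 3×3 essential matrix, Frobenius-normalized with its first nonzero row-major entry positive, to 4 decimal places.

source (fourbar_fk): coupler pose = R=[0.9363 -0.3512 0.0000; 0.3512 0.9363 0.0000; 0.0000 0.0000 1.0000], t=(-0.6558, 0.3639, 0.0000)
after S1 (compose_se3): R=[-0.1737 0.2738 0.9460; -0.9841 -0.0124 -0.1772; -0.0367 -0.9617 0.2716], t=(0.2409, 2.1914, -1.0613)
after S2 (invert_se3): R=[-0.1737 -0.9841 -0.0367; 0.2738 -0.0124 -0.9617; 0.9460 -0.1772 0.2716], t=(2.1594, -1.0593, 0.4487)
after S3 (essential): [0.0352 -0.6938 -0.0811; -0.2631 -0.1178 0.6057; 0.0944 -0.0694 -0.2173]

matrix = [0.0352 -0.6938 -0.0811; -0.2631 -0.1178 0.6057; 0.0944 -0.0694 -0.2173]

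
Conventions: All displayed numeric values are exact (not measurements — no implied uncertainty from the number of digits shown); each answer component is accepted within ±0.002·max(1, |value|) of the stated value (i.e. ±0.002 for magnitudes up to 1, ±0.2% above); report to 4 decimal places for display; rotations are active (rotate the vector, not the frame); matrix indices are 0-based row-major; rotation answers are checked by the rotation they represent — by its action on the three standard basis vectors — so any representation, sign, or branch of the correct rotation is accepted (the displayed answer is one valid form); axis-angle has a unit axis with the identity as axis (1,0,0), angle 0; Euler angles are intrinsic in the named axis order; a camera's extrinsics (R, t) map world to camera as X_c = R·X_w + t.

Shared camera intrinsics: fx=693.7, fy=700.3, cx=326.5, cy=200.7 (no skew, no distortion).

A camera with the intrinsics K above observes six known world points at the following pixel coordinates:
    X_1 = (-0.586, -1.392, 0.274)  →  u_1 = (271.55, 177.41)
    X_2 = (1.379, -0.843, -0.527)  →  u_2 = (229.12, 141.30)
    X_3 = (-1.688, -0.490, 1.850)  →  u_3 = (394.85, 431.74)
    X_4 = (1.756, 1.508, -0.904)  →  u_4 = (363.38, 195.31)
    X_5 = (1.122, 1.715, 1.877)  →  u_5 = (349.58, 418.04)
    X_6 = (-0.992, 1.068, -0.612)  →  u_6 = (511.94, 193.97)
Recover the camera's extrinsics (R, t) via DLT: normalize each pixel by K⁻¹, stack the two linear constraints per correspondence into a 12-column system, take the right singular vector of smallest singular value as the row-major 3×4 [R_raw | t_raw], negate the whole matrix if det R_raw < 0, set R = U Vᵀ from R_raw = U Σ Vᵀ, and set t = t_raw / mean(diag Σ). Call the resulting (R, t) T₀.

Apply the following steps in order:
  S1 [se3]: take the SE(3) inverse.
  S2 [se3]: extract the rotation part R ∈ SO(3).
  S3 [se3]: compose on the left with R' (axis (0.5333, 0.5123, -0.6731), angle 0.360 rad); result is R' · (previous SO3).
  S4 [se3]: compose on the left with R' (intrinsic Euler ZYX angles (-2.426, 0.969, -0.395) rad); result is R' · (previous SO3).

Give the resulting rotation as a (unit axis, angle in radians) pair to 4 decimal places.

source (pnp_recover): camera pose = R=[-0.6341 0.7214 -0.2784; 0.0342 0.3858 0.9220; 0.7725 0.5751 -0.2693], t=(0.2700, 0.1200, 6.8701)
after S1 (invert_se3): R=[-0.6341 0.0342 0.7725; 0.7214 0.3858 0.5751; -0.2784 0.9220 -0.2693], t=(-5.1402, -4.1918, 1.8144)
after S2 (rot_of_se3): [-0.6341 0.0342 0.7725; 0.7214 0.3858 0.5751; -0.2784 0.9220 -0.2693]
after S3 (compose_so3): [-0.4651 0.2760 0.8411; 0.8850 0.1665 0.4348; -0.0200 0.9466 -0.3217]
after S4 (compose_so3): [0.9530 -0.2819 0.1115; -0.2438 -0.9313 -0.2708; 0.1801 0.2309 -0.9562]

rotation (axis_angle) = ((0.9880, -0.1352, 0.0750), 2.8849)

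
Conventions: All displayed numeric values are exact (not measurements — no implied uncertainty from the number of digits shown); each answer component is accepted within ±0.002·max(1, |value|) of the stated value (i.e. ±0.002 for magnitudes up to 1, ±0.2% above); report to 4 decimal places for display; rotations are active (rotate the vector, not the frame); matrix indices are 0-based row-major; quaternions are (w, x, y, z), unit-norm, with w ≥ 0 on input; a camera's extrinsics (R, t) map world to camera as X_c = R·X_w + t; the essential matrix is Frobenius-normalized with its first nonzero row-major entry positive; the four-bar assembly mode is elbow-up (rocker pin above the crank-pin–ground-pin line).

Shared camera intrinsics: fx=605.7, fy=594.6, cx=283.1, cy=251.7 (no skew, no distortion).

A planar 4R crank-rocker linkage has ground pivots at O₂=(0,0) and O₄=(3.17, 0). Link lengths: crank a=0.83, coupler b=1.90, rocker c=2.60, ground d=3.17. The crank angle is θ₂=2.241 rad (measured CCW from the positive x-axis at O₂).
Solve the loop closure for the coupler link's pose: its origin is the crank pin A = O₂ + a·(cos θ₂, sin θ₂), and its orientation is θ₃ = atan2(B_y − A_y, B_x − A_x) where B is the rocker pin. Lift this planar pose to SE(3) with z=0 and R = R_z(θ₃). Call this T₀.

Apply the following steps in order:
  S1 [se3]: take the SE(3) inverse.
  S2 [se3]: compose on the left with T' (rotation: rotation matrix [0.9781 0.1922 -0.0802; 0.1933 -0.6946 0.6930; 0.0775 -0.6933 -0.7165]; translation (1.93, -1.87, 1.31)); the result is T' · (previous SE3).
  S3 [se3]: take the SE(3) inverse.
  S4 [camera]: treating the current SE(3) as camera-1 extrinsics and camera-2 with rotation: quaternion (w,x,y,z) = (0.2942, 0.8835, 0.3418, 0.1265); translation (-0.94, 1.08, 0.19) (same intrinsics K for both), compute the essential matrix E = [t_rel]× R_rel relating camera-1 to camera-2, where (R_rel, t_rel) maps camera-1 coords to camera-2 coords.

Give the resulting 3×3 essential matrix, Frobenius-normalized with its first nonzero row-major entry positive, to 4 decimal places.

source (fourbar_fk): coupler pose = R=[0.8640 -0.5034 0.0000; 0.5034 0.8640 0.0000; 0.0000 0.0000 1.0000], t=(-0.5156, 0.6505, 0.0000)
after S1 (invert_se3): R=[0.8640 0.5034 0.0000; -0.5034 0.8640 0.0000; 0.0000 0.0000 1.0000], t=(0.1180, -0.8216, 0.0000)
after S2 (compose_se3): R=[0.7483 0.6585 -0.0802; 0.5167 -0.5028 0.6930; 0.4160 -0.5600 -0.7165], t=(1.8875, -1.2766, 1.8887)
after S3 (invert_se3): R=[0.7483 0.5167 0.4160; 0.6585 -0.5028 -0.5600; -0.0802 0.6930 -0.7165], t=(-1.5385, -0.8270, 2.3892)
after S4 (essential): [0.0093 0.5366 0.4418; -0.4616 -0.0106 -0.1295; -0.5169 0.1384 -0.0220]

matrix = [0.0093 0.5366 0.4418; -0.4616 -0.0106 -0.1295; -0.5169 0.1384 -0.0220]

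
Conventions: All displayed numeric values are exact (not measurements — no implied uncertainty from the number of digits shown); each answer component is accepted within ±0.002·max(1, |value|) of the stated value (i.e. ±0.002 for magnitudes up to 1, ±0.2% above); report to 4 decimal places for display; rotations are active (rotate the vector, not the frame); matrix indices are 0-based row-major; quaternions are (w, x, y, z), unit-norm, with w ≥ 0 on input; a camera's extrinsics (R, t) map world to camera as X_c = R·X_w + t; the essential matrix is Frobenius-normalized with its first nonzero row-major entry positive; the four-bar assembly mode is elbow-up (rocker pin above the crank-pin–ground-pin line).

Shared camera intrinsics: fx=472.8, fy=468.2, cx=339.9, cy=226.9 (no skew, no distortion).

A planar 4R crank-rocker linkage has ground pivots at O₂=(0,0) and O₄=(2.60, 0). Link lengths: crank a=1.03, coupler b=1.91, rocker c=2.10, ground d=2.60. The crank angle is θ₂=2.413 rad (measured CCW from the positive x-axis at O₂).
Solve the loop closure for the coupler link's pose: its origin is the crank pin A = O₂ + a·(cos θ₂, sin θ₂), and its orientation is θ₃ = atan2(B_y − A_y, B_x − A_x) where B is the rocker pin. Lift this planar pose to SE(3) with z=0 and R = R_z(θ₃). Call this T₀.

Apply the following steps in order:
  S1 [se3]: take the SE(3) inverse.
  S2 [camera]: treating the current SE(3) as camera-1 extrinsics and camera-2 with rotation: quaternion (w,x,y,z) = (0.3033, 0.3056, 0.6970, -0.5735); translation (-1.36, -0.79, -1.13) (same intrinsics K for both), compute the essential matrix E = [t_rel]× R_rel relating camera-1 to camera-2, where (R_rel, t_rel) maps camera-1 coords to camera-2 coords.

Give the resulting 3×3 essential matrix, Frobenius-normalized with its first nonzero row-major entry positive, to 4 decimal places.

matrix = [0.4625 0.1852 -0.4627; -0.0177 -0.5664 -0.0695; -0.1533 0.3731 0.2212]

source (fourbar_fk): coupler pose = R=[0.9326 -0.3609 0.0000; 0.3609 0.9326 0.0000; 0.0000 0.0000 1.0000], t=(-0.7685, 0.6858, 0.0000)
after S1 (invert_se3): R=[0.9326 0.3609 0.0000; -0.3609 0.9326 0.0000; 0.0000 0.0000 1.0000], t=(0.4692, -0.9169, 0.0000)
after S2 (essential): [0.4625 0.1852 -0.4627; -0.0177 -0.5664 -0.0695; -0.1533 0.3731 0.2212]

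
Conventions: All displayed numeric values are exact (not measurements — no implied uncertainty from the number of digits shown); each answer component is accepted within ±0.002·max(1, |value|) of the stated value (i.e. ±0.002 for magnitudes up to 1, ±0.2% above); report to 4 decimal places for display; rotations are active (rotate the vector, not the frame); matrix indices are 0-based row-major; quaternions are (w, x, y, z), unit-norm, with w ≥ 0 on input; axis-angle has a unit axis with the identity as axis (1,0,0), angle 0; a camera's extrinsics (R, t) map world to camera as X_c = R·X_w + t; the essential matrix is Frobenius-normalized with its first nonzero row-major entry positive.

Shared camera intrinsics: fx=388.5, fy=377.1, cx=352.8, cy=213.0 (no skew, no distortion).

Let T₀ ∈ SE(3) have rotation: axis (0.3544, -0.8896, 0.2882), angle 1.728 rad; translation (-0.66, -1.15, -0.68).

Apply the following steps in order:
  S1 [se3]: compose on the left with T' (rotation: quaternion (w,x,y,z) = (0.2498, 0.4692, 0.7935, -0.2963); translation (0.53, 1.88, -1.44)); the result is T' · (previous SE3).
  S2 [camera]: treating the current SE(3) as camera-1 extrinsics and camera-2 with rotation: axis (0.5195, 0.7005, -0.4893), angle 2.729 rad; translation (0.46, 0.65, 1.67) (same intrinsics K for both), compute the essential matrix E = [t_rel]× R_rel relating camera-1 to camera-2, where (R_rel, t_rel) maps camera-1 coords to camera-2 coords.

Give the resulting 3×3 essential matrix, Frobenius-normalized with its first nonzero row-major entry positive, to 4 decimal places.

matrix = [0.1972 -0.2503 -0.3079; -0.4598 0.4206 -0.0433; 0.1485 -0.0050 0.6256]

after S1 (compose_se3): R=[0.0515 0.9659 -0.2536; -0.7398 -0.1336 -0.6594; -0.6708 0.2216 0.7078], t=(-0.2900, 1.5237, -0.2479)
after S2 (essential): [0.1972 -0.2503 -0.3079; -0.4598 0.4206 -0.0433; 0.1485 -0.0050 0.6256]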